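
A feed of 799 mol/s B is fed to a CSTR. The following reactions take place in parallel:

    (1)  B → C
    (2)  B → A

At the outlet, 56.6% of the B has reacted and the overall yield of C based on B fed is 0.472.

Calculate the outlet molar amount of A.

Yield of C: 1ξ₁ / 799 = 0.472 → ξ₁ = 377.1 mol/s.
Conversion of B: 1ξ₁ + 1ξ₂ = 0.566 × 799 = 452.2 → ξ₂ = 75.11 mol/s.
Outlet amounts (n = n₀ + Σ ν·ξ):
  B: 799 − 1(377.1) − 1(75.11) = 346.8
  C: 0 + 1(377.1) = 377.1
  A: 0 + 1(75.11) = 75.11

75.1 mol/s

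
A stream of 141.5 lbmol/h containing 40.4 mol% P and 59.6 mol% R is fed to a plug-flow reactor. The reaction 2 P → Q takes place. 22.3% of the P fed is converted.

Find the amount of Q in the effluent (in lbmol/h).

6.37 lbmol/h

P reacted = 0.223 × 57.17 = 12.75 lbmol/h; ν_P = −2, so ξ = 12.75/2 = 6.374 lbmol/h.
Outlet amounts (n = n₀ + ν ξ):
  P: 57.17 − 2(6.374) = 44.42
  Q: 0 + 1(6.374) = 6.374
  R: 84.33 (inert)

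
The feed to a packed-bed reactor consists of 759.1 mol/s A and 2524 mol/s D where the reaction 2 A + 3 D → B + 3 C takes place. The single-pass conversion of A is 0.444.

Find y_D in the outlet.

0.648

A reacted = 0.444 × 759.1 = 337 mol/s; ν_A = −2, so ξ = 337/2 = 168.5 mol/s.
Outlet amounts (n = n₀ + ν ξ):
  A: 759.1 − 2(168.5) = 422.1
  D: 2524 − 3(168.5) = 2018
  B: 0 + 1(168.5) = 168.5
  C: 0 + 3(168.5) = 505.6
Total out = 3115 mol/s; y_D = 2018 / 3115 = 0.6481.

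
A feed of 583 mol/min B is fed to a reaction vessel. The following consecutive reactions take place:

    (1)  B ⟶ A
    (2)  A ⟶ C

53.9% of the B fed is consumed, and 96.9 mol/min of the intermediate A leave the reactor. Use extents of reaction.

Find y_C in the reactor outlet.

0.373

Conversion of B: B consumed = 1ξ₁ = 0.539 × 583 → ξ₁ = 314.2 mol/min.
A balance: n_A = 0 + 1ξ₁ − 1ξ₂ = 96.9 → ξ₂ = (1·314.2 − 96.9)/1 = 217.3 mol/min.
Outlet amounts (n = n₀ + Σ ν·ξ):
  B: 583 − 1(314.2) = 268.8
  A: 0 + 1(314.2) − 1(217.3) = 96.9
  C: 0 + 1(217.3) = 217.3
Total out = 583 mol/min; y_C = 217.3 / 583 = 0.3728.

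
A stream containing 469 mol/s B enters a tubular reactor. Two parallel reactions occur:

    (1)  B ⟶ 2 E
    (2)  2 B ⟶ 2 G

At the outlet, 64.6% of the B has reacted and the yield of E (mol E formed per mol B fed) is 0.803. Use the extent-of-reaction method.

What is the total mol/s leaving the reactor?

Yield of E: 2ξ₁ / 469 = 0.803 → ξ₁ = 188.3 mol/s.
Conversion of B: 1ξ₁ + 2ξ₂ = 0.646 × 469 = 303 → ξ₂ = 57.34 mol/s.
Outlet amounts (n = n₀ + Σ ν·ξ):
  B: 469 − 1(188.3) − 2(57.34) = 166
  E: 0 + 2(188.3) = 376.6
  G: 0 + 2(57.34) = 114.7
Total out = 166 + 376.6 + 114.7 = 657.3 mol/s.

657 mol/s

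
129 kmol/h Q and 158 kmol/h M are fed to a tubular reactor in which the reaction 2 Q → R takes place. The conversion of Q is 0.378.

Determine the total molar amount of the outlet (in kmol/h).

Q reacted = 0.378 × 129 = 48.76 kmol/h; ν_Q = −2, so ξ = 48.76/2 = 24.38 kmol/h.
Outlet amounts (n = n₀ + ν ξ):
  Q: 129 − 2(24.38) = 80.24
  R: 0 + 1(24.38) = 24.38
  M: 158 (inert)
Total out = 80.24 + 24.38 + 158 = 262.6 kmol/h.

263 kmol/h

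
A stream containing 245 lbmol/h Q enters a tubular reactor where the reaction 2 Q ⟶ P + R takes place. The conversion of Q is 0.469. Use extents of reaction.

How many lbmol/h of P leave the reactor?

Q reacted = 0.469 × 245 = 114.9 lbmol/h; ν_Q = −2, so ξ = 114.9/2 = 57.45 lbmol/h.
Outlet amounts (n = n₀ + ν ξ):
  Q: 245 − 2(57.45) = 130.1
  P: 0 + 1(57.45) = 57.45
  R: 0 + 1(57.45) = 57.45

57.5 lbmol/h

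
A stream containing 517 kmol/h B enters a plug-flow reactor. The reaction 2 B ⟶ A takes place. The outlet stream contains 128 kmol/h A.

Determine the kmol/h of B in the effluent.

For A: n = n₀ + 1ξ → 128 = 0 + 1ξ, giving ξ = 128 kmol/h.
Outlet amounts (n = n₀ + ν ξ):
  B: 517 − 2(128) = 261
  A: 0 + 1(128) = 128

261 kmol/h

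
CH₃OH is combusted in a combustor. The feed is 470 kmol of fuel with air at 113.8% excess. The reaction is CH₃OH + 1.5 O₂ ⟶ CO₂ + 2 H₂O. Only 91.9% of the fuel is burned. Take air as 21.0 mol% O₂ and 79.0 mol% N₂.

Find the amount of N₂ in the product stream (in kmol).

5670 kmol

Stoichiometric O₂ = 1.5 × 470 = 705 kmol; O₂ fed = 705 × 2.138 = 1507 kmol.
N₂ fed = 1507 × 79/21 = 5670 kmol.
Fuel reacted = 0.919 × 470 → ξ = 431.9 kmol.
Outlet (n = n₀ + ν ξ):
  CH₃OH: 470 − 1(431.9) = 38.07
  O₂: 1507 − 1.5(431.9) = 859.4
  N₂: 5670 (inert)
  CO₂: 0 + 1(431.9) = 431.9
  H₂O: 0 + 2(431.9) = 863.9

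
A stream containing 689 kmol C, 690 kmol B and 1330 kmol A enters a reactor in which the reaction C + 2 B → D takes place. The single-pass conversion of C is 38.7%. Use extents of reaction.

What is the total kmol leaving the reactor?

C reacted = 0.387 × 689 = 266.6 kmol; ν_C = −1, so ξ = 266.6/1 = 266.6 kmol.
Outlet amounts (n = n₀ + ν ξ):
  C: 689 − 1(266.6) = 422.4
  B: 690 − 2(266.6) = 156.7
  D: 0 + 1(266.6) = 266.6
  A: 1330 (inert)
Total out = 422.4 + 156.7 + 266.6 + 1330 = 2176 kmol.

2180 kmol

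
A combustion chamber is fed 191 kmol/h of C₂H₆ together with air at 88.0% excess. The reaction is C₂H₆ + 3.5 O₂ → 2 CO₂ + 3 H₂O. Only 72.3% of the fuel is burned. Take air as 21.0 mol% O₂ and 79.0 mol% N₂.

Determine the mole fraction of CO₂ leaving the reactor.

0.0442

Stoichiometric O₂ = 3.5 × 191 = 668.5 kmol/h; O₂ fed = 668.5 × 1.880 = 1257 kmol/h.
N₂ fed = 1257 × 79/21 = 4728 kmol/h.
Fuel reacted = 0.723 × 191 → ξ = 138.1 kmol/h.
Outlet (n = n₀ + ν ξ):
  C₂H₆: 191 − 1(138.1) = 52.91
  O₂: 1257 − 3.5(138.1) = 773.5
  N₂: 4728 (inert)
  CO₂: 0 + 2(138.1) = 276.2
  H₂O: 0 + 3(138.1) = 414.3
Total out = 6245 kmol/h; y_CO₂ = 276.2 / 6245 = 0.04423.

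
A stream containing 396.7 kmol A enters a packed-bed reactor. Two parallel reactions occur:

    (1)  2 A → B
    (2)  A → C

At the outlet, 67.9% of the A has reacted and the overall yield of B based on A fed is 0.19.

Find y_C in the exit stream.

Yield of B: 1ξ₁ / 396.7 = 0.19 → ξ₁ = 75.37 kmol.
Conversion of A: 2ξ₁ + 1ξ₂ = 0.679 × 396.7 = 269.4 → ξ₂ = 118.6 kmol.
Outlet amounts (n = n₀ + Σ ν·ξ):
  A: 396.7 − 2(75.37) − 1(118.6) = 127.3
  B: 0 + 1(75.37) = 75.37
  C: 0 + 1(118.6) = 118.6
Total out = 321.3 kmol; y_C = 118.6 / 321.3 = 0.3691.

0.369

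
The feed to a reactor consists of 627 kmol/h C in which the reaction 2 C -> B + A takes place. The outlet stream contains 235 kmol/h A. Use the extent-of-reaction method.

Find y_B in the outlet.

For A: n = n₀ + 1ξ → 235 = 0 + 1ξ, giving ξ = 235 kmol/h.
Outlet amounts (n = n₀ + ν ξ):
  C: 627 − 2(235) = 157
  B: 0 + 1(235) = 235
  A: 0 + 1(235) = 235
Total out = 627 kmol/h; y_B = 235 / 627 = 0.3748.

0.375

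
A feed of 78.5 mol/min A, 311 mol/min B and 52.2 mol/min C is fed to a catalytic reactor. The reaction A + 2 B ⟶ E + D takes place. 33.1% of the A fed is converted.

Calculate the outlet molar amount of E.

26 mol/min

A reacted = 0.331 × 78.5 = 25.98 mol/min; ν_A = −1, so ξ = 25.98/1 = 25.98 mol/min.
Outlet amounts (n = n₀ + ν ξ):
  A: 78.5 − 1(25.98) = 52.52
  B: 311 − 2(25.98) = 259
  E: 0 + 1(25.98) = 25.98
  D: 0 + 1(25.98) = 25.98
  C: 52.2 (inert)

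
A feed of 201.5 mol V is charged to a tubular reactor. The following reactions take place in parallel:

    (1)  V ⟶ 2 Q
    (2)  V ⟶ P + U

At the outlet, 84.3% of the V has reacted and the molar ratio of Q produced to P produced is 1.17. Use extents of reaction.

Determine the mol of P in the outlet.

107 mol

Conversion of V: V consumed = 0.843 × 201.5 = 169.9 mol = 1ξ₁ + 1ξ₂.
Selectivity: 2ξ₁ / (1ξ₂) = 1.17 → ξ₁ = 0.585 ξ₂.
Substitute: (1·0.585 + 1) ξ₂ = 169.9 → ξ₂ = 107.2 mol, ξ₁ = 62.69 mol.
Outlet amounts (n = n₀ + Σ ν·ξ):
  V: 201.5 − 1(62.69) − 1(107.2) = 31.64
  Q: 0 + 2(62.69) = 125.4
  P: 0 + 1(107.2) = 107.2
  U: 0 + 1(107.2) = 107.2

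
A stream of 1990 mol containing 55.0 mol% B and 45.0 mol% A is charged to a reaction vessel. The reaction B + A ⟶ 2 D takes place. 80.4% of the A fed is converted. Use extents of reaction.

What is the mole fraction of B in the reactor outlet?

0.188

A reacted = 0.804 × 895.5 = 720 mol; ν_A = −1, so ξ = 720/1 = 720 mol.
Outlet amounts (n = n₀ + ν ξ):
  B: 1094 − 1(720) = 374.5
  A: 895.5 − 1(720) = 175.5
  D: 0 + 2(720) = 1440
Total out = 1990 mol; y_B = 374.5 / 1990 = 0.1882.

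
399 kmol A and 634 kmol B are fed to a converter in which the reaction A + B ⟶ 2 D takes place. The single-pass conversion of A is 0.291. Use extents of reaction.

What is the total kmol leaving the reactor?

1030 kmol

A reacted = 0.291 × 399 = 116.1 kmol; ν_A = −1, so ξ = 116.1/1 = 116.1 kmol.
Outlet amounts (n = n₀ + ν ξ):
  A: 399 − 1(116.1) = 282.9
  B: 634 − 1(116.1) = 517.9
  D: 0 + 2(116.1) = 232.2
Total out = 282.9 + 517.9 + 232.2 = 1033 kmol.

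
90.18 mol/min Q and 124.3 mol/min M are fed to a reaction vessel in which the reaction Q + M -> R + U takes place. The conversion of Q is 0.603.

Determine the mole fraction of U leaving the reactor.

Q reacted = 0.603 × 90.18 = 54.38 mol/min; ν_Q = −1, so ξ = 54.38/1 = 54.38 mol/min.
Outlet amounts (n = n₀ + ν ξ):
  Q: 90.18 − 1(54.38) = 35.8
  M: 124.3 − 1(54.38) = 69.92
  R: 0 + 1(54.38) = 54.38
  U: 0 + 1(54.38) = 54.38
Total out = 214.5 mol/min; y_U = 54.38 / 214.5 = 0.2535.

0.254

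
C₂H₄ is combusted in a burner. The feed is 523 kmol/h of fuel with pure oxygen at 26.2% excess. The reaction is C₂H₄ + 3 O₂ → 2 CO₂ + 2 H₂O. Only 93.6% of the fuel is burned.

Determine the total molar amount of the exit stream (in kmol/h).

2500 kmol/h

Stoichiometric O₂ = 3 × 523 = 1569 kmol/h; O₂ fed = 1569 × 1.262 = 1980 kmol/h.
Fuel reacted = 0.936 × 523 → ξ = 489.5 kmol/h.
Outlet (n = n₀ + ν ξ):
  C₂H₄: 523 − 1(489.5) = 33.47
  O₂: 1980 − 3(489.5) = 511.5
  CO₂: 0 + 2(489.5) = 979.1
  H₂O: 0 + 2(489.5) = 979.1
Total out = 33.47 + 511.5 + 979.1 + 979.1 = 2503 kmol/h.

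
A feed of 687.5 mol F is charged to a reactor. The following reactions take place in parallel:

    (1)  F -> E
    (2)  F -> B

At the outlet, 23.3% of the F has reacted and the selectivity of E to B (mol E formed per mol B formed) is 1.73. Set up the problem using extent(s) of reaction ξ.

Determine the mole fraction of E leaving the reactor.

Conversion of F: F consumed = 0.233 × 687.5 = 160.2 mol = 1ξ₁ + 1ξ₂.
Selectivity: 1ξ₁ / (1ξ₂) = 1.73 → ξ₁ = 1.73 ξ₂.
Substitute: (1·1.73 + 1) ξ₂ = 160.2 → ξ₂ = 58.68 mol, ξ₁ = 101.5 mol.
Outlet amounts (n = n₀ + Σ ν·ξ):
  F: 687.5 − 1(101.5) − 1(58.68) = 527.3
  E: 0 + 1(101.5) = 101.5
  B: 0 + 1(58.68) = 58.68
Total out = 687.5 mol; y_E = 101.5 / 687.5 = 0.1477.

0.148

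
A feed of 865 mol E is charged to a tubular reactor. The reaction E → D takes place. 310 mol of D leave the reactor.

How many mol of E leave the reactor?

For D: n = n₀ + 1ξ → 310 = 0 + 1ξ, giving ξ = 310 mol.
Outlet amounts (n = n₀ + ν ξ):
  E: 865 − 1(310) = 555
  D: 0 + 1(310) = 310

555 mol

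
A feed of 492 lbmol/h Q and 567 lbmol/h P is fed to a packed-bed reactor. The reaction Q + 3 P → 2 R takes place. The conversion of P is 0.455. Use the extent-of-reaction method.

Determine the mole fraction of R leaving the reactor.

P reacted = 0.455 × 567 = 258 lbmol/h; ν_P = −3, so ξ = 258/3 = 86 lbmol/h.
Outlet amounts (n = n₀ + ν ξ):
  Q: 492 − 1(86) = 406
  P: 567 − 3(86) = 309
  R: 0 + 2(86) = 172
Total out = 887 lbmol/h; y_R = 172 / 887 = 0.1939.

0.194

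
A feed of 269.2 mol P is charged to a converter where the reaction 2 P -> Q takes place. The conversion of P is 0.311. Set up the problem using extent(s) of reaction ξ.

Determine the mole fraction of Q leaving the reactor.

P reacted = 0.311 × 269.2 = 83.72 mol; ν_P = −2, so ξ = 83.72/2 = 41.86 mol.
Outlet amounts (n = n₀ + ν ξ):
  P: 269.2 − 2(41.86) = 185.5
  Q: 0 + 1(41.86) = 41.86
Total out = 227.3 mol; y_Q = 41.86 / 227.3 = 0.1841.

0.184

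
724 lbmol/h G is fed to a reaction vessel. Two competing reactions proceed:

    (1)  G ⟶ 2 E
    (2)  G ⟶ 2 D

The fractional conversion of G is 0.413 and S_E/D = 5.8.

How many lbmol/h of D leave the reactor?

Conversion of G: G consumed = 0.413 × 724 = 299 lbmol/h = 1ξ₁ + 1ξ₂.
Selectivity: 2ξ₁ / (2ξ₂) = 5.8 → ξ₁ = 5.8 ξ₂.
Substitute: (1·5.8 + 1) ξ₂ = 299 → ξ₂ = 43.97 lbmol/h, ξ₁ = 255 lbmol/h.
Outlet amounts (n = n₀ + Σ ν·ξ):
  G: 724 − 1(255) − 1(43.97) = 425
  E: 0 + 2(255) = 510.1
  D: 0 + 2(43.97) = 87.94

87.9 lbmol/h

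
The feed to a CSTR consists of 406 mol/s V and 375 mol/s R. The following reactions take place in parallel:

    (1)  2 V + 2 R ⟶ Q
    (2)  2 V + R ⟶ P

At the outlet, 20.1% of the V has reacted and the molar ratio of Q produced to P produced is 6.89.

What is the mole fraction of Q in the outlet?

Conversion of V: V consumed = 0.201 × 406 = 81.61 mol/s = 2ξ₁ + 2ξ₂.
Selectivity: 1ξ₁ / (1ξ₂) = 6.89 → ξ₁ = 6.89 ξ₂.
Substitute: (2·6.89 + 2) ξ₂ = 81.61 → ξ₂ = 5.171 mol/s, ξ₁ = 35.63 mol/s.
Outlet amounts (n = n₀ + Σ ν·ξ):
  V: 406 − 2(35.63) − 2(5.171) = 324.4
  R: 375 − 2(35.63) − 1(5.171) = 298.6
  Q: 0 + 1(35.63) = 35.63
  P: 0 + 1(5.171) = 5.171
Total out = 663.8 mol/s; y_Q = 35.63 / 663.8 = 0.05368.

0.0537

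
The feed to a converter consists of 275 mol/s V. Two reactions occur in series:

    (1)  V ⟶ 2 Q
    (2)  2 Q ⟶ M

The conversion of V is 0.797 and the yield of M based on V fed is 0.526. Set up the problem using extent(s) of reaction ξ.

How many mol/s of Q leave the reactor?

149 mol/s

Conversion of V: V consumed = 1ξ₁ = 0.797 × 275 → ξ₁ = 219.2 mol/s.
Yield of M: 1ξ₂ / 275 = 0.526 → ξ₂ = 144.7 mol/s.
Outlet amounts (n = n₀ + Σ ν·ξ):
  V: 275 − 1(219.2) = 55.82
  Q: 0 + 2(219.2) − 2(144.7) = 149.1
  M: 0 + 1(144.7) = 144.7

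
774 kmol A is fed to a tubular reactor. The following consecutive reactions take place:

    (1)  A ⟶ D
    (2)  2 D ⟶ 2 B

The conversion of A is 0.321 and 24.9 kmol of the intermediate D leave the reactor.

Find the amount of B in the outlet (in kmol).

224 kmol

Conversion of A: A consumed = 1ξ₁ = 0.321 × 774 → ξ₁ = 248.5 kmol.
D balance: n_D = 0 + 1ξ₁ − 2ξ₂ = 24.9 → ξ₂ = (1·248.5 − 24.9)/2 = 111.8 kmol.
Outlet amounts (n = n₀ + Σ ν·ξ):
  A: 774 − 1(248.5) = 525.5
  D: 0 + 1(248.5) − 2(111.8) = 24.9
  B: 0 + 2(111.8) = 223.6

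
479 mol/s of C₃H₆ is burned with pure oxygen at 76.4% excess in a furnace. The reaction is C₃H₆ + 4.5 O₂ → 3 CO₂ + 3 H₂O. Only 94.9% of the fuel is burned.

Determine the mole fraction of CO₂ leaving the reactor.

Stoichiometric O₂ = 4.5 × 479 = 2156 mol/s; O₂ fed = 2156 × 1.764 = 3802 mol/s.
Fuel reacted = 0.949 × 479 → ξ = 454.6 mol/s.
Outlet (n = n₀ + ν ξ):
  C₃H₆: 479 − 1(454.6) = 24.43
  O₂: 3802 − 4.5(454.6) = 1757
  CO₂: 0 + 3(454.6) = 1364
  H₂O: 0 + 3(454.6) = 1364
Total out = 4509 mol/s; y_CO₂ = 1364 / 4509 = 0.3025.

0.302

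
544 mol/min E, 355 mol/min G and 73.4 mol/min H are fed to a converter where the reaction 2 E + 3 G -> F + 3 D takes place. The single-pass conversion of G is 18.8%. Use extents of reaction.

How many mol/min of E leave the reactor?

G reacted = 0.188 × 355 = 66.74 mol/min; ν_G = −3, so ξ = 66.74/3 = 22.25 mol/min.
Outlet amounts (n = n₀ + ν ξ):
  E: 544 − 2(22.25) = 499.5
  G: 355 − 3(22.25) = 288.3
  F: 0 + 1(22.25) = 22.25
  D: 0 + 3(22.25) = 66.74
  H: 73.4 (inert)

500 mol/min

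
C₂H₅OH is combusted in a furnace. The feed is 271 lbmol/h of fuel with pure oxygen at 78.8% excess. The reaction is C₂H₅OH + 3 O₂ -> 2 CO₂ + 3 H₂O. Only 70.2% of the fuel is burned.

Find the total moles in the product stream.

Stoichiometric O₂ = 3 × 271 = 813 lbmol/h; O₂ fed = 813 × 1.788 = 1454 lbmol/h.
Fuel reacted = 0.702 × 271 → ξ = 190.2 lbmol/h.
Outlet (n = n₀ + ν ξ):
  C₂H₅OH: 271 − 1(190.2) = 80.76
  O₂: 1454 − 3(190.2) = 882.9
  CO₂: 0 + 2(190.2) = 380.5
  H₂O: 0 + 3(190.2) = 570.7
Total out = 80.76 + 882.9 + 380.5 + 570.7 = 1915 lbmol/h.

1910 lbmol/h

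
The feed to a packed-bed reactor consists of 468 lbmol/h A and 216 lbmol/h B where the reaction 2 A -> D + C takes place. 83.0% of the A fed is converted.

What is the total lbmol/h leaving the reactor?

A reacted = 0.83 × 468 = 388.4 lbmol/h; ν_A = −2, so ξ = 388.4/2 = 194.2 lbmol/h.
Outlet amounts (n = n₀ + ν ξ):
  A: 468 − 2(194.2) = 79.56
  D: 0 + 1(194.2) = 194.2
  C: 0 + 1(194.2) = 194.2
  B: 216 (inert)
Total out = 79.56 + 194.2 + 194.2 + 216 = 684 lbmol/h.

684 lbmol/h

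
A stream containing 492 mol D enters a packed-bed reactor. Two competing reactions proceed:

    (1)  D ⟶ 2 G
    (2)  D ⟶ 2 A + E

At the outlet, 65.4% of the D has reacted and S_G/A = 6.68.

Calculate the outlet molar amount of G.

560 mol

Conversion of D: D consumed = 0.654 × 492 = 321.8 mol = 1ξ₁ + 1ξ₂.
Selectivity: 2ξ₁ / (2ξ₂) = 6.68 → ξ₁ = 6.68 ξ₂.
Substitute: (1·6.68 + 1) ξ₂ = 321.8 → ξ₂ = 41.9 mol, ξ₁ = 279.9 mol.
Outlet amounts (n = n₀ + Σ ν·ξ):
  D: 492 − 1(279.9) − 1(41.9) = 170.2
  G: 0 + 2(279.9) = 559.7
  A: 0 + 2(41.9) = 83.79
  E: 0 + 1(41.9) = 41.9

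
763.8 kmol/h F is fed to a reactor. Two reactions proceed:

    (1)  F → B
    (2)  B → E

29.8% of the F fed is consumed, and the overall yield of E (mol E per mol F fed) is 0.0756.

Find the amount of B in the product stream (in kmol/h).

Conversion of F: F consumed = 1ξ₁ = 0.298 × 763.8 → ξ₁ = 227.6 kmol/h.
Yield of E: 1ξ₂ / 763.8 = 0.0756 → ξ₂ = 57.74 kmol/h.
Outlet amounts (n = n₀ + Σ ν·ξ):
  F: 763.8 − 1(227.6) = 536.2
  B: 0 + 1(227.6) − 1(57.74) = 169.9
  E: 0 + 1(57.74) = 57.74

170 kmol/h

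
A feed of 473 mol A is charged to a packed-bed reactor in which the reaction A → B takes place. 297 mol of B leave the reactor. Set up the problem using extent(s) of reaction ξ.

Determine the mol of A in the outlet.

For B: n = n₀ + 1ξ → 297 = 0 + 1ξ, giving ξ = 297 mol.
Outlet amounts (n = n₀ + ν ξ):
  A: 473 − 1(297) = 176
  B: 0 + 1(297) = 297

176 mol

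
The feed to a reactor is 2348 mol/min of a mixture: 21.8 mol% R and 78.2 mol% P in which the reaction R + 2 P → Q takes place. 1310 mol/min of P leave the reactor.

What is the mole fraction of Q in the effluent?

0.144

For P: n = n₀ − 2ξ → 1310 = 1836 − 2ξ, giving ξ = 263.1 mol/min.
Outlet amounts (n = n₀ + ν ξ):
  R: 511.9 − 1(263.1) = 248.8
  P: 1836 − 2(263.1) = 1310
  Q: 0 + 1(263.1) = 263.1
Total out = 1822 mol/min; y_Q = 263.1 / 1822 = 0.1444.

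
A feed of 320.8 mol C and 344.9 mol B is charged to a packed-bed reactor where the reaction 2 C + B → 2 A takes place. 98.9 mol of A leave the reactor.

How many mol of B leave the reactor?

For A: n = n₀ + 2ξ → 98.9 = 0 + 2ξ, giving ξ = 49.45 mol.
Outlet amounts (n = n₀ + ν ξ):
  C: 320.8 − 2(49.45) = 221.9
  B: 344.9 − 1(49.45) = 295.4
  A: 0 + 2(49.45) = 98.9

295 mol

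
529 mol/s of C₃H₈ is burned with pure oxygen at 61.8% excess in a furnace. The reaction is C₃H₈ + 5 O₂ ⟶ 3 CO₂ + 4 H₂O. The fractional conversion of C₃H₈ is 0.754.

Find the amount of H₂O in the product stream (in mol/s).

1600 mol/s

Stoichiometric O₂ = 5 × 529 = 2645 mol/s; O₂ fed = 2645 × 1.618 = 4280 mol/s.
Fuel reacted = 0.754 × 529 → ξ = 398.9 mol/s.
Outlet (n = n₀ + ν ξ):
  C₃H₈: 529 − 1(398.9) = 130.1
  O₂: 4280 − 5(398.9) = 2285
  CO₂: 0 + 3(398.9) = 1197
  H₂O: 0 + 4(398.9) = 1595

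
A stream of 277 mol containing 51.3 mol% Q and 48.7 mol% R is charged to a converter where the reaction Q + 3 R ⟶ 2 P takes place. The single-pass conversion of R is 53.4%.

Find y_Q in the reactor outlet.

0.516

R reacted = 0.534 × 134.9 = 72.04 mol; ν_R = −3, so ξ = 72.04/3 = 24.01 mol.
Outlet amounts (n = n₀ + ν ξ):
  Q: 142.1 − 1(24.01) = 118.1
  R: 134.9 − 3(24.01) = 62.86
  P: 0 + 2(24.01) = 48.02
Total out = 229 mol; y_Q = 118.1 / 229 = 0.5157.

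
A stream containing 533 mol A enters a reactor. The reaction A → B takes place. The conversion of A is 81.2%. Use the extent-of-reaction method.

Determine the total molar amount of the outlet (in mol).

533 mol

A reacted = 0.812 × 533 = 432.8 mol; ν_A = −1, so ξ = 432.8/1 = 432.8 mol.
Outlet amounts (n = n₀ + ν ξ):
  A: 533 − 1(432.8) = 100.2
  B: 0 + 1(432.8) = 432.8
Total out = 100.2 + 432.8 = 533 mol.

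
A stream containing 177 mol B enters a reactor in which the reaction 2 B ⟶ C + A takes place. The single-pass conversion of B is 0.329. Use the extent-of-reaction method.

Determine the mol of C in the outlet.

B reacted = 0.329 × 177 = 58.23 mol; ν_B = −2, so ξ = 58.23/2 = 29.12 mol.
Outlet amounts (n = n₀ + ν ξ):
  B: 177 − 2(29.12) = 118.8
  C: 0 + 1(29.12) = 29.12
  A: 0 + 1(29.12) = 29.12

29.1 mol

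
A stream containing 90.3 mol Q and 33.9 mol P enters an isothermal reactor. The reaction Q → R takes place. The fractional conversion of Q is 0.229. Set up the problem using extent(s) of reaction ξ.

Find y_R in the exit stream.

Q reacted = 0.229 × 90.3 = 20.68 mol; ν_Q = −1, so ξ = 20.68/1 = 20.68 mol.
Outlet amounts (n = n₀ + ν ξ):
  Q: 90.3 − 1(20.68) = 69.62
  R: 0 + 1(20.68) = 20.68
  P: 33.9 (inert)
Total out = 124.2 mol; y_R = 20.68 / 124.2 = 0.1665.

0.166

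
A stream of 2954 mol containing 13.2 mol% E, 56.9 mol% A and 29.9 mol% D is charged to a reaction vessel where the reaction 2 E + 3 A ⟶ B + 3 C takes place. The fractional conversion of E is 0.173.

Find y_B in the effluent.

E reacted = 0.173 × 389.9 = 67.46 mol; ν_E = −2, so ξ = 67.46/2 = 33.73 mol.
Outlet amounts (n = n₀ + ν ξ):
  E: 389.9 − 2(33.73) = 322.5
  A: 1681 − 3(33.73) = 1580
  B: 0 + 1(33.73) = 33.73
  C: 0 + 3(33.73) = 101.2
  D: 883.2 (inert)
Total out = 2920 mol; y_B = 33.73 / 2920 = 0.01155.

0.0115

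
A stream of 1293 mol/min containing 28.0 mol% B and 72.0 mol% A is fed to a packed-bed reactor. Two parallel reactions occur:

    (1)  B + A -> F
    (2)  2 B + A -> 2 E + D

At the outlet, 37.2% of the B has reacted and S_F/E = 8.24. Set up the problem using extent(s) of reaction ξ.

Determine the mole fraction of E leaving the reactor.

0.0124

Conversion of B: B consumed = 0.372 × 362 = 134.7 mol/min = 1ξ₁ + 2ξ₂.
Selectivity: 1ξ₁ / (2ξ₂) = 8.24 → ξ₁ = 16.48 ξ₂.
Substitute: (1·16.48 + 2) ξ₂ = 134.7 → ξ₂ = 7.288 mol/min, ξ₁ = 120.1 mol/min.
Outlet amounts (n = n₀ + Σ ν·ξ):
  B: 362 − 1(120.1) − 2(7.288) = 227.4
  A: 931 − 1(120.1) − 1(7.288) = 803.6
  F: 0 + 1(120.1) = 120.1
  E: 0 + 2(7.288) = 14.58
  D: 0 + 1(7.288) = 7.288
Total out = 1173 mol/min; y_E = 14.58 / 1173 = 0.01243.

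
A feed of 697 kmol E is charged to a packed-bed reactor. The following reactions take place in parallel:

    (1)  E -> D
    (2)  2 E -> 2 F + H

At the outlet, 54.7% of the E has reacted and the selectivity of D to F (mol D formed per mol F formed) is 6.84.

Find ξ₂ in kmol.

ξ₂ = 24.3 kmol

Conversion of E: E consumed = 0.547 × 697 = 381.3 kmol = 1ξ₁ + 2ξ₂.
Selectivity: 1ξ₁ / (2ξ₂) = 6.84 → ξ₁ = 13.68 ξ₂.
Substitute: (1·13.68 + 2) ξ₂ = 381.3 → ξ₂ = 24.31 kmol, ξ₁ = 332.6 kmol.
Outlet amounts (n = n₀ + Σ ν·ξ):
  E: 697 − 1(332.6) − 2(24.31) = 315.7
  D: 0 + 1(332.6) = 332.6
  F: 0 + 2(24.31) = 48.63
  H: 0 + 1(24.31) = 24.31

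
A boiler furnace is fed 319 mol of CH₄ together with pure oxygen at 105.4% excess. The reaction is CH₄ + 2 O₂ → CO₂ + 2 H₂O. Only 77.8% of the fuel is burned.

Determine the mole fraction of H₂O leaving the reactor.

Stoichiometric O₂ = 2 × 319 = 638 mol; O₂ fed = 638 × 2.054 = 1310 mol.
Fuel reacted = 0.778 × 319 → ξ = 248.2 mol.
Outlet (n = n₀ + ν ξ):
  CH₄: 319 − 1(248.2) = 70.82
  O₂: 1310 − 2(248.2) = 814.1
  CO₂: 0 + 1(248.2) = 248.2
  H₂O: 0 + 2(248.2) = 496.4
Total out = 1629 mol; y_H₂O = 496.4 / 1629 = 0.3046.

0.305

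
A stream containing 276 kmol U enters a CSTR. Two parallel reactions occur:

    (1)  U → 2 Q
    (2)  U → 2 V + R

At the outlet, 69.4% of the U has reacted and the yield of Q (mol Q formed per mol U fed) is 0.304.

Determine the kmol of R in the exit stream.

150 kmol

Yield of Q: 2ξ₁ / 276 = 0.304 → ξ₁ = 41.95 kmol.
Conversion of U: 1ξ₁ + 1ξ₂ = 0.694 × 276 = 191.5 → ξ₂ = 149.6 kmol.
Outlet amounts (n = n₀ + Σ ν·ξ):
  U: 276 − 1(41.95) − 1(149.6) = 84.46
  Q: 0 + 2(41.95) = 83.9
  V: 0 + 2(149.6) = 299.2
  R: 0 + 1(149.6) = 149.6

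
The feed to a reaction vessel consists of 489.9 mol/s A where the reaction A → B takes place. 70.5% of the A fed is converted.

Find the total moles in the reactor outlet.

490 mol/s

A reacted = 0.705 × 489.9 = 345.4 mol/s; ν_A = −1, so ξ = 345.4/1 = 345.4 mol/s.
Outlet amounts (n = n₀ + ν ξ):
  A: 489.9 − 1(345.4) = 144.5
  B: 0 + 1(345.4) = 345.4
Total out = 144.5 + 345.4 = 489.9 mol/s.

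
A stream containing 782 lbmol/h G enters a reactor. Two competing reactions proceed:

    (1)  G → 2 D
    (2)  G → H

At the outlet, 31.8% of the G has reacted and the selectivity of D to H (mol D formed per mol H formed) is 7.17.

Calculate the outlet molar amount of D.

Conversion of G: G consumed = 0.318 × 782 = 248.7 lbmol/h = 1ξ₁ + 1ξ₂.
Selectivity: 2ξ₁ / (1ξ₂) = 7.17 → ξ₁ = 3.585 ξ₂.
Substitute: (1·3.585 + 1) ξ₂ = 248.7 → ξ₂ = 54.24 lbmol/h, ξ₁ = 194.4 lbmol/h.
Outlet amounts (n = n₀ + Σ ν·ξ):
  G: 782 − 1(194.4) − 1(54.24) = 533.3
  D: 0 + 2(194.4) = 388.9
  H: 0 + 1(54.24) = 54.24

389 lbmol/h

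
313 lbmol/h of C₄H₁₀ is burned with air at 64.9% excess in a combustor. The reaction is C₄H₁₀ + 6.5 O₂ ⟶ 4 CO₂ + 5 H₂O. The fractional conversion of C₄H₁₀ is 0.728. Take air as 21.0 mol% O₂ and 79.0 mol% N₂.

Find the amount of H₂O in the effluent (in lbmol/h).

Stoichiometric O₂ = 6.5 × 313 = 2034 lbmol/h; O₂ fed = 2034 × 1.649 = 3355 lbmol/h.
N₂ fed = 3355 × 79/21 = 12620 lbmol/h.
Fuel reacted = 0.728 × 313 → ξ = 227.9 lbmol/h.
Outlet (n = n₀ + ν ξ):
  C₄H₁₀: 313 − 1(227.9) = 85.14
  O₂: 3355 − 6.5(227.9) = 1874
  N₂: 12620 (inert)
  CO₂: 0 + 4(227.9) = 911.5
  H₂O: 0 + 5(227.9) = 1139

1140 lbmol/h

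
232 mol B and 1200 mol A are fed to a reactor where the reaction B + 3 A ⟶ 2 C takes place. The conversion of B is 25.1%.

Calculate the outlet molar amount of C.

B reacted = 0.251 × 232 = 58.23 mol; ν_B = −1, so ξ = 58.23/1 = 58.23 mol.
Outlet amounts (n = n₀ + ν ξ):
  B: 232 − 1(58.23) = 173.8
  A: 1200 − 3(58.23) = 1025
  C: 0 + 2(58.23) = 116.5

116 mol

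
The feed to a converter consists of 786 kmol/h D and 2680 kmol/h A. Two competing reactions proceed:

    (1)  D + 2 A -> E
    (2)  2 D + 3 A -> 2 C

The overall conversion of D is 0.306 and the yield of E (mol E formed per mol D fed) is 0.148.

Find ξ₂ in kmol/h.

Yield of E: 1ξ₁ / 786 = 0.148 → ξ₁ = 116.3 kmol/h.
Conversion of D: 1ξ₁ + 2ξ₂ = 0.306 × 786 = 240.5 → ξ₂ = 62.09 kmol/h.
Outlet amounts (n = n₀ + Σ ν·ξ):
  D: 786 − 1(116.3) − 2(62.09) = 545.5
  A: 2680 − 2(116.3) − 3(62.09) = 2261
  E: 0 + 1(116.3) = 116.3
  C: 0 + 2(62.09) = 124.2

ξ₂ = 62.1 kmol/h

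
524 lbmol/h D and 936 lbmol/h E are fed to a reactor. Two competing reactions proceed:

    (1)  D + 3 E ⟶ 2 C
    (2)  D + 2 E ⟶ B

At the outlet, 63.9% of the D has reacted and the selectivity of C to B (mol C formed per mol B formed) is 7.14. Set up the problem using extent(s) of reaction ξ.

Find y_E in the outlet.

Conversion of D: D consumed = 0.639 × 524 = 334.8 lbmol/h = 1ξ₁ + 1ξ₂.
Selectivity: 2ξ₁ / (1ξ₂) = 7.14 → ξ₁ = 3.57 ξ₂.
Substitute: (1·3.57 + 1) ξ₂ = 334.8 → ξ₂ = 73.27 lbmol/h, ξ₁ = 261.6 lbmol/h.
Outlet amounts (n = n₀ + Σ ν·ξ):
  D: 524 − 1(261.6) − 1(73.27) = 189.2
  E: 936 − 3(261.6) − 2(73.27) = 4.76
  C: 0 + 2(261.6) = 523.1
  B: 0 + 1(73.27) = 73.27
Total out = 790.3 lbmol/h; y_E = 4.76 / 790.3 = 0.006023.

0.00602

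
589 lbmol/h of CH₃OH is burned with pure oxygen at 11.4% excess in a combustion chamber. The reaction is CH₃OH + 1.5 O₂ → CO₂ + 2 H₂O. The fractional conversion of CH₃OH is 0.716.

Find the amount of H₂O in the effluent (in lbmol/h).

Stoichiometric O₂ = 1.5 × 589 = 883.5 lbmol/h; O₂ fed = 883.5 × 1.114 = 984.2 lbmol/h.
Fuel reacted = 0.716 × 589 → ξ = 421.7 lbmol/h.
Outlet (n = n₀ + ν ξ):
  CH₃OH: 589 − 1(421.7) = 167.3
  O₂: 984.2 − 1.5(421.7) = 351.6
  CO₂: 0 + 1(421.7) = 421.7
  H₂O: 0 + 2(421.7) = 843.4

843 lbmol/h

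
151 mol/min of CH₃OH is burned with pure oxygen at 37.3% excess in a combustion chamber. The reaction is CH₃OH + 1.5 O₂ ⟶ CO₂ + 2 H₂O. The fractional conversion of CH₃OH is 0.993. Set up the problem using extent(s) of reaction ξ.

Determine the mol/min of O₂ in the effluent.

Stoichiometric O₂ = 1.5 × 151 = 226.5 mol/min; O₂ fed = 226.5 × 1.373 = 311 mol/min.
Fuel reacted = 0.993 × 151 → ξ = 149.9 mol/min.
Outlet (n = n₀ + ν ξ):
  CH₃OH: 151 − 1(149.9) = 1.057
  O₂: 311 − 1.5(149.9) = 86.07
  CO₂: 0 + 1(149.9) = 149.9
  H₂O: 0 + 2(149.9) = 299.9

86.1 mol/min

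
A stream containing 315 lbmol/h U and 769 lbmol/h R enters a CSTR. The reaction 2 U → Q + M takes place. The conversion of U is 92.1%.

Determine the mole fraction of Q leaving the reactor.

0.134

U reacted = 0.921 × 315 = 290.1 lbmol/h; ν_U = −2, so ξ = 290.1/2 = 145.1 lbmol/h.
Outlet amounts (n = n₀ + ν ξ):
  U: 315 − 2(145.1) = 24.88
  Q: 0 + 1(145.1) = 145.1
  M: 0 + 1(145.1) = 145.1
  R: 769 (inert)
Total out = 1084 lbmol/h; y_Q = 145.1 / 1084 = 0.1338.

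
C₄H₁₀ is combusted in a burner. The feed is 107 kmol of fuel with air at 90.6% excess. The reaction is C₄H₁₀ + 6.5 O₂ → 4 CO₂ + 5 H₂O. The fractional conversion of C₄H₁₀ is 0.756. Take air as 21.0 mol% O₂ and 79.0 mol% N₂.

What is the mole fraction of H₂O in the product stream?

0.0618

Stoichiometric O₂ = 6.5 × 107 = 695.5 kmol; O₂ fed = 695.5 × 1.906 = 1326 kmol.
N₂ fed = 1326 × 79/21 = 4987 kmol.
Fuel reacted = 0.756 × 107 → ξ = 80.89 kmol.
Outlet (n = n₀ + ν ξ):
  C₄H₁₀: 107 − 1(80.89) = 26.11
  O₂: 1326 − 6.5(80.89) = 799.8
  N₂: 4987 (inert)
  CO₂: 0 + 4(80.89) = 323.6
  H₂O: 0 + 5(80.89) = 404.5
Total out = 6541 kmol; y_H₂O = 404.5 / 6541 = 0.06184.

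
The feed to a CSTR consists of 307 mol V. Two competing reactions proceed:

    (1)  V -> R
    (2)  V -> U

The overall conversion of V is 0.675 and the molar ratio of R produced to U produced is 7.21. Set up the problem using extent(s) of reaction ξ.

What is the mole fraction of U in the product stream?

Conversion of V: V consumed = 0.675 × 307 = 207.2 mol = 1ξ₁ + 1ξ₂.
Selectivity: 1ξ₁ / (1ξ₂) = 7.21 → ξ₁ = 7.21 ξ₂.
Substitute: (1·7.21 + 1) ξ₂ = 207.2 → ξ₂ = 25.24 mol, ξ₁ = 182 mol.
Outlet amounts (n = n₀ + Σ ν·ξ):
  V: 307 − 1(182) − 1(25.24) = 99.78
  R: 0 + 1(182) = 182
  U: 0 + 1(25.24) = 25.24
Total out = 307 mol; y_U = 25.24 / 307 = 0.08222.

0.0822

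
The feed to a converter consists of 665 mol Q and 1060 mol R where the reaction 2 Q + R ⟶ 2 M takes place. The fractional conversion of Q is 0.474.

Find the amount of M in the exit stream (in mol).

Q reacted = 0.474 × 665 = 315.2 mol; ν_Q = −2, so ξ = 315.2/2 = 157.6 mol.
Outlet amounts (n = n₀ + ν ξ):
  Q: 665 − 2(157.6) = 349.8
  R: 1060 − 1(157.6) = 902.4
  M: 0 + 2(157.6) = 315.2

315 mol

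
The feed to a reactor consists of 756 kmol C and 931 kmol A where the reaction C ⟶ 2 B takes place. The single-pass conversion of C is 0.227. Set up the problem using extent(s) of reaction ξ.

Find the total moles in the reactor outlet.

C reacted = 0.227 × 756 = 171.6 kmol; ν_C = −1, so ξ = 171.6/1 = 171.6 kmol.
Outlet amounts (n = n₀ + ν ξ):
  C: 756 − 1(171.6) = 584.4
  B: 0 + 2(171.6) = 343.2
  A: 931 (inert)
Total out = 584.4 + 343.2 + 931 = 1859 kmol.

1860 kmol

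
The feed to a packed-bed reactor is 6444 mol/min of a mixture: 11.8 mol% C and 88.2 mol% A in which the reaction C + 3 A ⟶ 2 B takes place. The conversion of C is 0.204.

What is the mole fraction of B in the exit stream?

C reacted = 0.204 × 760.4 = 155.1 mol/min; ν_C = −1, so ξ = 155.1/1 = 155.1 mol/min.
Outlet amounts (n = n₀ + ν ξ):
  C: 760.4 − 1(155.1) = 605.3
  A: 5684 − 3(155.1) = 5218
  B: 0 + 2(155.1) = 310.2
Total out = 6134 mol/min; y_B = 310.2 / 6134 = 0.05058.

0.0506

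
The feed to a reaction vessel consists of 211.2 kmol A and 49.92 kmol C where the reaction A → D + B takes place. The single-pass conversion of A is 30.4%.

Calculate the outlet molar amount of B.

A reacted = 0.304 × 211.2 = 64.2 kmol; ν_A = −1, so ξ = 64.2/1 = 64.2 kmol.
Outlet amounts (n = n₀ + ν ξ):
  A: 211.2 − 1(64.2) = 147
  D: 0 + 1(64.2) = 64.2
  B: 0 + 1(64.2) = 64.2
  C: 49.92 (inert)

64.2 kmol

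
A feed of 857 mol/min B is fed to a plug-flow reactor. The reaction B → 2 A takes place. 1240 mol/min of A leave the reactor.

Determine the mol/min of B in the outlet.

237 mol/min

For A: n = n₀ + 2ξ → 1240 = 0 + 2ξ, giving ξ = 620 mol/min.
Outlet amounts (n = n₀ + ν ξ):
  B: 857 − 1(620) = 237
  A: 0 + 2(620) = 1240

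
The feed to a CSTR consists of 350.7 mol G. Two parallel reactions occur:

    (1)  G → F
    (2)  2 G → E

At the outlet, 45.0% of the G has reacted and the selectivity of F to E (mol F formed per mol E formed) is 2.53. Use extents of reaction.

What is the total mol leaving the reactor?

Conversion of G: G consumed = 0.45 × 350.7 = 157.8 mol = 1ξ₁ + 2ξ₂.
Selectivity: 1ξ₁ / (1ξ₂) = 2.53 → ξ₁ = 2.53 ξ₂.
Substitute: (1·2.53 + 2) ξ₂ = 157.8 → ξ₂ = 34.84 mol, ξ₁ = 88.14 mol.
Outlet amounts (n = n₀ + Σ ν·ξ):
  G: 350.7 − 1(88.14) − 2(34.84) = 192.9
  F: 0 + 1(88.14) = 88.14
  E: 0 + 1(34.84) = 34.84
Total out = 192.9 + 88.14 + 34.84 = 315.9 mol.

316 mol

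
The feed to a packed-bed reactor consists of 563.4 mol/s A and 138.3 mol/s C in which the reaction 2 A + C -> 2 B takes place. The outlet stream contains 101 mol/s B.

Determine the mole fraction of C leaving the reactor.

0.135

For B: n = n₀ + 2ξ → 101 = 0 + 2ξ, giving ξ = 50.5 mol/s.
Outlet amounts (n = n₀ + ν ξ):
  A: 563.4 − 2(50.5) = 462.4
  C: 138.3 − 1(50.5) = 87.8
  B: 0 + 2(50.5) = 101
Total out = 651.2 mol/s; y_C = 87.8 / 651.2 = 0.1348.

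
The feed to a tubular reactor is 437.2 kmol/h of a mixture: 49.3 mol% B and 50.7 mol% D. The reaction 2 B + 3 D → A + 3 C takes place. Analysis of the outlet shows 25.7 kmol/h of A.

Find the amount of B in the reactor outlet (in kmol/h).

For A: n = n₀ + 1ξ → 25.7 = 0 + 1ξ, giving ξ = 25.7 kmol/h.
Outlet amounts (n = n₀ + ν ξ):
  B: 215.5 − 2(25.7) = 164.1
  D: 221.7 − 3(25.7) = 144.6
  A: 0 + 1(25.7) = 25.7
  C: 0 + 3(25.7) = 77.1

164 kmol/h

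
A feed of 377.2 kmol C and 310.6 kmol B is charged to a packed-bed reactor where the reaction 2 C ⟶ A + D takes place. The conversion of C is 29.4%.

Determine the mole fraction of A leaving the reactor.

0.0806

C reacted = 0.294 × 377.2 = 110.9 kmol; ν_C = −2, so ξ = 110.9/2 = 55.45 kmol.
Outlet amounts (n = n₀ + ν ξ):
  C: 377.2 − 2(55.45) = 266.3
  A: 0 + 1(55.45) = 55.45
  D: 0 + 1(55.45) = 55.45
  B: 310.6 (inert)
Total out = 687.8 kmol; y_A = 55.45 / 687.8 = 0.08062.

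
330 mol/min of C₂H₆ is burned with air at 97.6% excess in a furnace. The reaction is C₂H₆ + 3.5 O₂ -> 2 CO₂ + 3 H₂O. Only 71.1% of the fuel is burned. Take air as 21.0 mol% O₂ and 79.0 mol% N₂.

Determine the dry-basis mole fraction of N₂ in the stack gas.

Stoichiometric O₂ = 3.5 × 330 = 1155 mol/min; O₂ fed = 1155 × 1.976 = 2282 mol/min.
N₂ fed = 2282 × 79/21 = 8586 mol/min.
Fuel reacted = 0.711 × 330 → ξ = 234.6 mol/min.
Outlet (n = n₀ + ν ξ):
  C₂H₆: 330 − 1(234.6) = 95.37
  O₂: 2282 − 3.5(234.6) = 1461
  N₂: 8586 (inert)
  CO₂: 0 + 2(234.6) = 469.3
  H₂O: 0 + 3(234.6) = 703.9
Dry total = 10610 mol/min; y_N₂ (dry) = 8586 / 10610 = 0.8091.

0.809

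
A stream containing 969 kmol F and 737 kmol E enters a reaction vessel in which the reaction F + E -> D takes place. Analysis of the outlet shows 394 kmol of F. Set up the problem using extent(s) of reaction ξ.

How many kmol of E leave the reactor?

For F: n = n₀ − 1ξ → 394 = 969 − 1ξ, giving ξ = 575 kmol.
Outlet amounts (n = n₀ + ν ξ):
  F: 969 − 1(575) = 394
  E: 737 − 1(575) = 162
  D: 0 + 1(575) = 575

162 kmol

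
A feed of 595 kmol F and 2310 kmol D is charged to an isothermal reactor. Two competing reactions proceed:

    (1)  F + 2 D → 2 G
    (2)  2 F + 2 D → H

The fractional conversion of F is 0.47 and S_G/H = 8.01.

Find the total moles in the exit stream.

2580 kmol

Conversion of F: F consumed = 0.47 × 595 = 279.6 kmol = 1ξ₁ + 2ξ₂.
Selectivity: 2ξ₁ / (1ξ₂) = 8.01 → ξ₁ = 4.005 ξ₂.
Substitute: (1·4.005 + 2) ξ₂ = 279.6 → ξ₂ = 46.57 kmol, ξ₁ = 186.5 kmol.
Outlet amounts (n = n₀ + Σ ν·ξ):
  F: 595 − 1(186.5) − 2(46.57) = 315.4
  D: 2310 − 2(186.5) − 2(46.57) = 1844
  G: 0 + 2(186.5) = 373
  H: 0 + 1(46.57) = 46.57
Total out = 315.4 + 1844 + 373 + 46.57 = 2579 kmol.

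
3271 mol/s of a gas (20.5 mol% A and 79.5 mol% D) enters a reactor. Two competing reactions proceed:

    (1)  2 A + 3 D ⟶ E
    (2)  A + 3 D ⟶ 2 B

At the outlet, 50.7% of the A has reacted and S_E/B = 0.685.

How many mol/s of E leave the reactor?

Conversion of A: A consumed = 0.507 × 670.6 = 340 mol/s = 2ξ₁ + 1ξ₂.
Selectivity: 1ξ₁ / (2ξ₂) = 0.685 → ξ₁ = 1.37 ξ₂.
Substitute: (2·1.37 + 1) ξ₂ = 340 → ξ₂ = 90.9 mol/s, ξ₁ = 124.5 mol/s.
Outlet amounts (n = n₀ + Σ ν·ξ):
  A: 670.6 − 2(124.5) − 1(90.9) = 330.6
  D: 2600 − 3(124.5) − 3(90.9) = 1954
  E: 0 + 1(124.5) = 124.5
  B: 0 + 2(90.9) = 181.8

125 mol/s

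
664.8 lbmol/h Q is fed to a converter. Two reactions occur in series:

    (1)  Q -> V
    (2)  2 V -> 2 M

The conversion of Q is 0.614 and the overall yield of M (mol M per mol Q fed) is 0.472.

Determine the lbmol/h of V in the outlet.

94.4 lbmol/h

Conversion of Q: Q consumed = 1ξ₁ = 0.614 × 664.8 → ξ₁ = 408.2 lbmol/h.
Yield of M: 2ξ₂ / 664.8 = 0.472 → ξ₂ = 156.9 lbmol/h.
Outlet amounts (n = n₀ + Σ ν·ξ):
  Q: 664.8 − 1(408.2) = 256.6
  V: 0 + 1(408.2) − 2(156.9) = 94.4
  M: 0 + 2(156.9) = 313.8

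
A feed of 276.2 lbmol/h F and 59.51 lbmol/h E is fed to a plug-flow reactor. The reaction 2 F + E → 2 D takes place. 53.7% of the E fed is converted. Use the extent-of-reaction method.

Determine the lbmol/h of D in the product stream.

E reacted = 0.537 × 59.51 = 31.96 lbmol/h; ν_E = −1, so ξ = 31.96/1 = 31.96 lbmol/h.
Outlet amounts (n = n₀ + ν ξ):
  F: 276.2 − 2(31.96) = 212.3
  E: 59.51 − 1(31.96) = 27.55
  D: 0 + 2(31.96) = 63.91

63.9 lbmol/h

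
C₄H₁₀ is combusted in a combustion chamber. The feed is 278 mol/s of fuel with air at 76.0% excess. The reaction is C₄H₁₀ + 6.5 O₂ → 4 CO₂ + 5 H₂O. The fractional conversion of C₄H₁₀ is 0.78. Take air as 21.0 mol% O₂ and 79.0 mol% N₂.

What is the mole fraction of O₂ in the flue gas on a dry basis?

0.121

Stoichiometric O₂ = 6.5 × 278 = 1807 mol/s; O₂ fed = 1807 × 1.760 = 3180 mol/s.
N₂ fed = 3180 × 79/21 = 11960 mol/s.
Fuel reacted = 0.78 × 278 → ξ = 216.8 mol/s.
Outlet (n = n₀ + ν ξ):
  C₄H₁₀: 278 − 1(216.8) = 61.16
  O₂: 3180 − 6.5(216.8) = 1771
  N₂: 11960 (inert)
  CO₂: 0 + 4(216.8) = 867.4
  H₂O: 0 + 5(216.8) = 1084
Dry total = 14660 mol/s; y_O₂ (dry) = 1771 / 14660 = 0.1208.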